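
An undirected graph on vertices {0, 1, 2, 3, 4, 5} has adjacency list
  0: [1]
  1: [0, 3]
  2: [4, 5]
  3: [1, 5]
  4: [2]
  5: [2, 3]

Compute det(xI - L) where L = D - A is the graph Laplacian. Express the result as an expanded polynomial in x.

x^6 - 10x^5 + 36x^4 - 56x^3 + 35x^2 - 6x

Each diagonal entry of L is the vertex degree and each off-diagonal entry is -1 where an edge is present, 0 otherwise; in the order [0, 1, 2, 3, 4, 5] the diagonal is [1, 2, 2, 2, 1, 2]. L has integer entries, so p(x) = det(xI - L) has integer coefficients. Expanding the determinant yields x^6 - 10x^5 + 36x^4 - 56x^3 + 35x^2 - 6x. The coefficient of x^5 equals -trace(L) = -10, matching the sum of degrees. The largest eigenvalue, 3.7321, is at most the vertex count 6.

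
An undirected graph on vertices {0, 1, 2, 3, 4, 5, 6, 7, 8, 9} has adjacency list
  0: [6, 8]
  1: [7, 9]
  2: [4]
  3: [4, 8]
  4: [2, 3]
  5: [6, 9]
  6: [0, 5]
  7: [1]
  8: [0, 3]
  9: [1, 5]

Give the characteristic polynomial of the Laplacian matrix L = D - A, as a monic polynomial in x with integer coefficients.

x^10 - 18x^9 + 136x^8 - 560x^7 + 1365x^6 - 2002x^5 + 1716x^4 - 792x^3 + 165x^2 - 10x

With the vertex order [0, 1, 2, 3, 4, 5, 6, 7, 8, 9], the degrees are [2, 2, 1, 2, 2, 2, 2, 1, 2, 2], giving D = diag(2, 2, 1, 2, 2, 2, 2, 1, 2, 2) and L = D - A. L has integer entries, so p(x) = det(xI - L) has integer coefficients. Expanding the determinant yields x^10 - 18x^9 + 136x^8 - 560x^7 + 1365x^6 - 2002x^5 + 1716x^4 - 792x^3 + 165x^2 - 10x. The constant term is 0 because L is singular (the all-ones vector lies in its kernel). The eigenvalues sum to 18, which equals trace(L) = 2|E|. By the matrix-tree theorem the graph has (1/10) * product of the nonzero eigenvalues = 1 spanning tree.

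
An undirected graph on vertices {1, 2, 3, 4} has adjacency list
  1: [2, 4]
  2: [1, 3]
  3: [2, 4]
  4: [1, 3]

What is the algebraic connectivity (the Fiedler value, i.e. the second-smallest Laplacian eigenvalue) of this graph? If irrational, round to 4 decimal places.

2

With the vertex order [1, 2, 3, 4], the degrees are [2, 2, 2, 2], giving D = diag(2, 2, 2, 2) and L = D - A. The smallest Laplacian eigenvalue is always 0. The next one, lambda_2 = 2, measures how hard the graph is to disconnect: larger values mean better connectivity. The largest eigenvalue, 4, is at most the vertex count 4.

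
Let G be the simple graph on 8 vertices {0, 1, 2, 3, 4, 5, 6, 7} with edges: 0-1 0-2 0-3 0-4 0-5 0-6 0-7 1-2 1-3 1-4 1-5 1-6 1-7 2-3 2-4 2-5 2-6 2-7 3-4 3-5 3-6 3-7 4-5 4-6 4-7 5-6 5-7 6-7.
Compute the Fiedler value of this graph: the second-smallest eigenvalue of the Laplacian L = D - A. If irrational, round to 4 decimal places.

With the vertex order [0, 1, 2, 3, 4, 5, 6, 7], the degrees are [7, 7, 7, 7, 7, 7, 7, 7], giving D = diag(7, 7, 7, 7, 7, 7, 7, 7) and L = D - A. The smallest Laplacian eigenvalue is always 0. The next one, lambda_2 = 8, measures how hard the graph is to disconnect: larger values mean better connectivity. The largest eigenvalue, 8, is at most the vertex count 8. There is one zero in the spectrum, matching the 1 component.

8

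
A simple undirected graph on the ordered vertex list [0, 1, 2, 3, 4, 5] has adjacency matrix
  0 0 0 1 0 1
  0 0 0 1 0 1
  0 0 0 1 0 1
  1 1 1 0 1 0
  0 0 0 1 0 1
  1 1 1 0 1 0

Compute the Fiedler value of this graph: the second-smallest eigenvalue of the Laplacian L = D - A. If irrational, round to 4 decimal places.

Each diagonal entry of L is the vertex degree and each off-diagonal entry is -1 where an edge is present, 0 otherwise; in the order [0, 1, 2, 3, 4, 5] the diagonal is [2, 2, 2, 4, 2, 4]. The sorted Laplacian eigenvalues are [0, 2, 2, 2, 4, 6]; the algebraic connectivity is the second entry, 2.

2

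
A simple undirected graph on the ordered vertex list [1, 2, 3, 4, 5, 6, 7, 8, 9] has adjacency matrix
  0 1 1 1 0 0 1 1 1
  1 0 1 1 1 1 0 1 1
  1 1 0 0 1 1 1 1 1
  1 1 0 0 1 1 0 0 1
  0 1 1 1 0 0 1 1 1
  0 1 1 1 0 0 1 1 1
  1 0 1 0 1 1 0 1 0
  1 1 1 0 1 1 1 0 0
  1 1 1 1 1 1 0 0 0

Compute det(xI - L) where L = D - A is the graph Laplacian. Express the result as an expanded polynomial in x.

Each diagonal entry of L is the vertex degree and each off-diagonal entry is -1 where an edge is present, 0 otherwise; in the order [1, 2, 3, 4, 5, 6, 7, 8, 9] the diagonal is [6, 7, 7, 5, 6, 6, 5, 6, 6]. L has integer entries, so p(x) = det(xI - L) has integer coefficients. Expanding the determinant yields x^9 - 54x^8 + 1267x^7 - 16868x^6 + 139346x^5 - 731268x^4 + 2380104x^3 - 4391280x^2 + 3514752x. Since p(0) = det(-L) = 0, x divides p(x). The largest eigenvalue, 9, is at most the vertex count 9.

x^9 - 54x^8 + 1267x^7 - 16868x^6 + 139346x^5 - 731268x^4 + 2380104x^3 - 4391280x^2 + 3514752x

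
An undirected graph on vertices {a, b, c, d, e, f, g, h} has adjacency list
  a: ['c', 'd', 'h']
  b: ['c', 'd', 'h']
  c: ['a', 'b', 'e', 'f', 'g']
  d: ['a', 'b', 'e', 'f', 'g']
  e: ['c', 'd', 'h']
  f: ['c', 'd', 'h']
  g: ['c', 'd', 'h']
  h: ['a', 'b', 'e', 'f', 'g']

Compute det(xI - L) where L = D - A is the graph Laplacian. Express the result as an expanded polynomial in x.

x^8 - 30x^7 + 375x^6 - 2540x^5 + 10095x^4 - 23598x^3 + 30105x^2 - 16200x

With the vertex order [a, b, c, d, e, f, g, h], the degrees are [3, 3, 5, 5, 3, 3, 3, 5], giving D = diag(3, 3, 5, 5, 3, 3, 3, 5) and L = D - A. Computing det(xI - L) by cofactor expansion (or equivalently via sum-over-permutations) gives x^8 - 30x^7 + 375x^6 - 2540x^5 + 10095x^4 - 23598x^3 + 30105x^2 - 16200x. Since p(0) = det(-L) = 0, x divides p(x). The eigenvalues sum to 30, which equals trace(L) = 2|E|.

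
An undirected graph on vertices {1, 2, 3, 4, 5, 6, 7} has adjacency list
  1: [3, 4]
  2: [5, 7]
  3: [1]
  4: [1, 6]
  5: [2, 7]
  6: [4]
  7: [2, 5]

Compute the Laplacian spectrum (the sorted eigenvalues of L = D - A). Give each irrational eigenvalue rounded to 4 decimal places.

With the vertex order [1, 2, 3, 4, 5, 6, 7], the degrees are [2, 2, 1, 2, 2, 1, 2], giving D = diag(2, 2, 1, 2, 2, 1, 2) and L = D - A. L is symmetric positive semidefinite, so every eigenvalue is real and nonnegative. The 2 zero eigenvalues correspond to the 2 connected components. There are 2 zeros in the spectrum, matching the 2 components.

[0, 0, 0.5858, 2, 3, 3, 3.4142]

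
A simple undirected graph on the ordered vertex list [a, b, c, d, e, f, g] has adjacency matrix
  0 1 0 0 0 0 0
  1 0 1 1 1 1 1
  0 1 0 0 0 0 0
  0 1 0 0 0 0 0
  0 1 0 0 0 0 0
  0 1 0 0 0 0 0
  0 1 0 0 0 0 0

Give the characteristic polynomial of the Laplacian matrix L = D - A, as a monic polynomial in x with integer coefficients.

Each diagonal entry of L is the vertex degree and each off-diagonal entry is -1 where an edge is present, 0 otherwise; in the order [a, b, c, d, e, f, g] the diagonal is [1, 6, 1, 1, 1, 1, 1]. L has integer entries, so p(x) = det(xI - L) has integer coefficients. Expanding the determinant yields x^7 - 12x^6 + 45x^5 - 80x^4 + 75x^3 - 36x^2 + 7x. Since p(0) = det(-L) = 0, x divides p(x).

x^7 - 12x^6 + 45x^5 - 80x^4 + 75x^3 - 36x^2 + 7x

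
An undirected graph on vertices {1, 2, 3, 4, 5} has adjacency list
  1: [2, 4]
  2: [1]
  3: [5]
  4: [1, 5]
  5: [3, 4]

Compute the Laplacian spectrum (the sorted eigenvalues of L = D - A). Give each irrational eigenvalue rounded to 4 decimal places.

Reading degrees in the order [1, 2, 3, 4, 5] gives [2, 1, 1, 2, 2]; set D = diag(2, 1, 1, 2, 2) and form L = D - A. L is symmetric positive semidefinite, so every eigenvalue is real and nonnegative. The single zero eigenvalue shows the graph is connected.

[0, 0.3820, 1.3820, 2.6180, 3.6180]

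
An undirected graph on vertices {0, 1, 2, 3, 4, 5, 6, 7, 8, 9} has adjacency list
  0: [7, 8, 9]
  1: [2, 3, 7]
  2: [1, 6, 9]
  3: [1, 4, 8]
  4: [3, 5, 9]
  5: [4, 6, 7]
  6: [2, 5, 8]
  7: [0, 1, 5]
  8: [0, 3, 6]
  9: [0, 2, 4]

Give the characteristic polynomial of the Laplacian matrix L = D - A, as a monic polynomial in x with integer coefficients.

With the vertex order [0, 1, 2, 3, 4, 5, 6, 7, 8, 9], the degrees are [3, 3, 3, 3, 3, 3, 3, 3, 3, 3], giving D = diag(3, 3, 3, 3, 3, 3, 3, 3, 3, 3) and L = D - A. The eigenvalues of L are [0, 2, 2, 2, 2, 2, 5, 5, 5, 5]; the characteristic polynomial is the product of (x - lambda_i), which multiplies out to x^10 - 30x^9 + 390x^8 - 2880x^7 + 13305x^6 - 39882x^5 + 77640x^4 - 94800x^3 + 66000x^2 - 20000x. The constant term is 0 because L is singular (the all-ones vector lies in its kernel). The eigenvalues sum to 30, which equals trace(L) = 2|E|. By the matrix-tree theorem the graph has (1/10) * product of the nonzero eigenvalues = 2000 spanning trees.

x^10 - 30x^9 + 390x^8 - 2880x^7 + 13305x^6 - 39882x^5 + 77640x^4 - 94800x^3 + 66000x^2 - 20000x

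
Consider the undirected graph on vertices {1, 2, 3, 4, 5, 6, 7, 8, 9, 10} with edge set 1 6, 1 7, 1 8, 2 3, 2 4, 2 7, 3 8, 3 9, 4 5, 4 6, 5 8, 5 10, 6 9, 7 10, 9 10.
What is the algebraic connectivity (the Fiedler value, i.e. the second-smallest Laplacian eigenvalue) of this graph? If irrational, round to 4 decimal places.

2

Each diagonal entry of L is the vertex degree and each off-diagonal entry is -1 where an edge is present, 0 otherwise; in the order [1, 2, 3, 4, 5, 6, 7, 8, 9, 10] the diagonal is [3, 3, 3, 3, 3, 3, 3, 3, 3, 3]. The smallest Laplacian eigenvalue is always 0. The next one, lambda_2 = 2, measures how hard the graph is to disconnect: larger values mean better connectivity. By the matrix-tree theorem the graph has (1/10) * product of the nonzero eigenvalues = 2000 spanning trees.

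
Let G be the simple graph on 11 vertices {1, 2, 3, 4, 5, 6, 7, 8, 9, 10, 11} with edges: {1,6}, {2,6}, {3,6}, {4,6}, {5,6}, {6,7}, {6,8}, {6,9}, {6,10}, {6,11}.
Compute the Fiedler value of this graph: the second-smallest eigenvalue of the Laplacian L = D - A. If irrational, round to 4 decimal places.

1

Reading degrees in the order [1, 2, 3, 4, 5, 6, 7, 8, 9, 10, 11] gives [1, 1, 1, 1, 1, 10, 1, 1, 1, 1, 1]; set D = diag(1, 1, 1, 1, 1, 10, 1, 1, 1, 1, 1) and form L = D - A. The sorted Laplacian eigenvalues are [0, 1, 1, 1, 1, 1, 1, 1, 1, 1, 11]; the algebraic connectivity is the second entry, 1. By the matrix-tree theorem the graph has (1/11) * product of the nonzero eigenvalues = 1 spanning tree.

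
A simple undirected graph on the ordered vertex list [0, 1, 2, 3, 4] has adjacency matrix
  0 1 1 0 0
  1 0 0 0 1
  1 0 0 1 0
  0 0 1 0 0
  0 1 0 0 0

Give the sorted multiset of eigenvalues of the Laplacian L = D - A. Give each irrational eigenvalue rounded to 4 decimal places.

Each diagonal entry of L is the vertex degree and each off-diagonal entry is -1 where an edge is present, 0 otherwise; in the order [0, 1, 2, 3, 4] the diagonal is [2, 2, 2, 1, 1]. Since every row of L sums to 0, the all-ones vector is in the kernel and 0 is an eigenvalue.

[0, 0.3820, 1.3820, 2.6180, 3.6180]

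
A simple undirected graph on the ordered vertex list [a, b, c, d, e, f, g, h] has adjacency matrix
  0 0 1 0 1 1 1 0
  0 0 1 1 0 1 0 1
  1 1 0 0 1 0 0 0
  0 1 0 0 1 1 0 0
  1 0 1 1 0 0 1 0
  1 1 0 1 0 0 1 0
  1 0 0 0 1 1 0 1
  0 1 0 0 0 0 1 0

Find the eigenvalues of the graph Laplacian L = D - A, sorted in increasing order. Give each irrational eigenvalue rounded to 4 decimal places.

Each diagonal entry of L is the vertex degree and each off-diagonal entry is -1 where an edge is present, 0 otherwise; in the order [a, b, c, d, e, f, g, h] the diagonal is [4, 4, 3, 3, 4, 4, 4, 2]. Diagonalising L (or applying a numerical eigensolver to the 8x8 matrix) gives the spectrum above. The single zero eigenvalue shows the graph is connected. The largest eigenvalue, 6.1082, is at most the vertex count 8.

[0, 1.7246, 2.4439, 2.9076, 3.7816, 5.2804, 5.7538, 6.1082]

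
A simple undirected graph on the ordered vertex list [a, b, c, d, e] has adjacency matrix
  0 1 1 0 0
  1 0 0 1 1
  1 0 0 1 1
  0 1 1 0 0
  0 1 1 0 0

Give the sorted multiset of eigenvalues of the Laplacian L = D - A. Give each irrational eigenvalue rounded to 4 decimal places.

[0, 2, 2, 3, 5]

Reading degrees in the order [a, b, c, d, e] gives [2, 3, 3, 2, 2]; set D = diag(2, 3, 3, 2, 2) and form L = D - A. The multiplicity of 0 as a Laplacian eigenvalue equals the number of connected components. The largest eigenvalue, 5, is at most the vertex count 5.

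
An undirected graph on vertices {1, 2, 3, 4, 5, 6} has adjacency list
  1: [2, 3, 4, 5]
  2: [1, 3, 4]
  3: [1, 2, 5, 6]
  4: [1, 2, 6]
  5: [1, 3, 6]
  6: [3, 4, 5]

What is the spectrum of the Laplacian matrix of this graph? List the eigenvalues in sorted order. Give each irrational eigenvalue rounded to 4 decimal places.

Each diagonal entry of L is the vertex degree and each off-diagonal entry is -1 where an edge is present, 0 otherwise; in the order [1, 2, 3, 4, 5, 6] the diagonal is [4, 3, 4, 3, 3, 3]. Diagonalising L (or applying a numerical eigensolver to the 6x6 matrix) gives the spectrum above. The single zero eigenvalue shows the graph is connected.

[0, 2.2679, 3, 4, 5, 5.7321]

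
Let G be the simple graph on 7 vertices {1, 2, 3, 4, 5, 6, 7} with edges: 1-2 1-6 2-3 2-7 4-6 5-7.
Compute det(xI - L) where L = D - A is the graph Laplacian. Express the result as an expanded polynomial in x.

Reading degrees in the order [1, 2, 3, 4, 5, 6, 7] gives [2, 3, 1, 1, 1, 2, 2]; set D = diag(2, 3, 1, 1, 1, 2, 2) and form L = D - A. Computing det(xI - L) by cofactor expansion (or equivalently via sum-over-permutations) gives x^7 - 12x^6 + 54x^5 - 114x^4 + 115x^3 - 50x^2 + 7x. The coefficient of x^6 equals -trace(L) = -12, matching the sum of degrees. There is one zero in the spectrum, matching the 1 component.

x^7 - 12x^6 + 54x^5 - 114x^4 + 115x^3 - 50x^2 + 7x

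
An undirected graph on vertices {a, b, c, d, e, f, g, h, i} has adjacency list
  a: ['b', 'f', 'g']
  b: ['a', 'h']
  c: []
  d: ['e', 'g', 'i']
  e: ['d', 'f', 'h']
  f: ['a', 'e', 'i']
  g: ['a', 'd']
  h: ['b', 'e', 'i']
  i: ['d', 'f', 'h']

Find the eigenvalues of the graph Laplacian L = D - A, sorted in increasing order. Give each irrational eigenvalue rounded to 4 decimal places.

[0, 0, 1.3820, 1.4384, 2.3820, 3, 3.6180, 4.6180, 5.5616]

With the vertex order [a, b, c, d, e, f, g, h, i], the degrees are [3, 2, 0, 3, 3, 3, 2, 3, 3], giving D = diag(3, 2, 0, 3, 3, 3, 2, 3, 3) and L = D - A. L is symmetric positive semidefinite, so every eigenvalue is real and nonnegative. The 2 zero eigenvalues correspond to the 2 connected components. There are 2 zeros in the spectrum, matching the 2 components.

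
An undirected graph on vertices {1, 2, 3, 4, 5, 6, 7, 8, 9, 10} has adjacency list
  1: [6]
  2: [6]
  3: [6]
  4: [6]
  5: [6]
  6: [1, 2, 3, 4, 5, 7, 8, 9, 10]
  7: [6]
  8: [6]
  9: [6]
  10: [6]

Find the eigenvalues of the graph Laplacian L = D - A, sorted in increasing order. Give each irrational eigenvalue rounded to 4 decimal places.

[0, 1, 1, 1, 1, 1, 1, 1, 1, 10]

Each diagonal entry of L is the vertex degree and each off-diagonal entry is -1 where an edge is present, 0 otherwise; in the order [1, 2, 3, 4, 5, 6, 7, 8, 9, 10] the diagonal is [1, 1, 1, 1, 1, 9, 1, 1, 1, 1]. The multiplicity of 0 as a Laplacian eigenvalue equals the number of connected components. The single zero eigenvalue shows the graph is connected. The largest eigenvalue, 10, is at most the vertex count 10.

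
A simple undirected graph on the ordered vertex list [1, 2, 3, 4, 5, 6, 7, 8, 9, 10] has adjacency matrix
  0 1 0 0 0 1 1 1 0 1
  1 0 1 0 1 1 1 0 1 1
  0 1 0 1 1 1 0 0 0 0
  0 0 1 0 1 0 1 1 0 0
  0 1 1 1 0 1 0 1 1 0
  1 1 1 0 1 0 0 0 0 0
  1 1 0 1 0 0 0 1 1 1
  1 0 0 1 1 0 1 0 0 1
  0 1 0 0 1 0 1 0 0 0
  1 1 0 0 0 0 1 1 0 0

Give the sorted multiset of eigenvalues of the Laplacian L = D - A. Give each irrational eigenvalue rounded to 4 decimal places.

Each diagonal entry of L is the vertex degree and each off-diagonal entry is -1 where an edge is present, 0 otherwise; in the order [1, 2, 3, 4, 5, 6, 7, 8, 9, 10] the diagonal is [5, 7, 4, 4, 6, 4, 6, 5, 3, 4]. The multiplicity of 0 as a Laplacian eigenvalue equals the number of connected components. The single zero eigenvalue shows the graph is connected. The largest eigenvalue, 8.5107, is at most the vertex count 10.

[0, 2.5409, 2.7639, 3.2841, 4.8709, 5.7781, 6, 7.0154, 7.2361, 8.5107]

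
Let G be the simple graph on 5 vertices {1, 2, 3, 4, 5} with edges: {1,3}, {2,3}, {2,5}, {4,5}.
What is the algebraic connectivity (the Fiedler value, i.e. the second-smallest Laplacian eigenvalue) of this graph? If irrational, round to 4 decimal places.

0.3820

Each diagonal entry of L is the vertex degree and each off-diagonal entry is -1 where an edge is present, 0 otherwise; in the order [1, 2, 3, 4, 5] the diagonal is [1, 2, 2, 1, 2]. The smallest Laplacian eigenvalue is always 0. The next one, lambda_2 = 0.3820, measures how hard the graph is to disconnect: larger values mean better connectivity. By the matrix-tree theorem the graph has (1/5) * product of the nonzero eigenvalues = 1 spanning tree.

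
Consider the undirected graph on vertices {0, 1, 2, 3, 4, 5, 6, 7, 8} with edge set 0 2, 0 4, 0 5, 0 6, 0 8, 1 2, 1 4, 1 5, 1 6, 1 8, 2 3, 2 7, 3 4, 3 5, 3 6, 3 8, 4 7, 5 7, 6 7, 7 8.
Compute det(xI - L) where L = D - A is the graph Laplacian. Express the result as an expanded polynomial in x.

Reading degrees in the order [0, 1, 2, 3, 4, 5, 6, 7, 8] gives [5, 5, 4, 5, 4, 4, 4, 5, 4]; set D = diag(5, 5, 4, 5, 4, 4, 4, 5, 4) and form L = D - A. Computing det(xI - L) by cofactor expansion (or equivalently via sum-over-permutations) gives x^9 - 40x^8 + 690x^7 - 6720x^6 + 40485x^5 - 154704x^4 + 366560x^3 - 492800x^2 + 288000x. Since p(0) = det(-L) = 0, x divides p(x). The eigenvalues sum to 40, which equals trace(L) = 2|E|.

x^9 - 40x^8 + 690x^7 - 6720x^6 + 40485x^5 - 154704x^4 + 366560x^3 - 492800x^2 + 288000x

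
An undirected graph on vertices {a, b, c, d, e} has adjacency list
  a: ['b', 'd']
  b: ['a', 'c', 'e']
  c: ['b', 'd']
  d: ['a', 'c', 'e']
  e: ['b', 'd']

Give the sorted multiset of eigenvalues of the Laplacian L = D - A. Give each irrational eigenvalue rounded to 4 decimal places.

[0, 2, 2, 3, 5]

Each diagonal entry of L is the vertex degree and each off-diagonal entry is -1 where an edge is present, 0 otherwise; in the order [a, b, c, d, e] the diagonal is [2, 3, 2, 3, 2]. The multiplicity of 0 as a Laplacian eigenvalue equals the number of connected components. The single zero eigenvalue shows the graph is connected. The largest eigenvalue, 5, is at most the vertex count 5.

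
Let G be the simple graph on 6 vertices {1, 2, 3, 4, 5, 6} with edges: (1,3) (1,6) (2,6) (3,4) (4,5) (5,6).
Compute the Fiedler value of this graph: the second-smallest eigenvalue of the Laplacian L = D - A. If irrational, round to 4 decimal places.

0.6972

Each diagonal entry of L is the vertex degree and each off-diagonal entry is -1 where an edge is present, 0 otherwise; in the order [1, 2, 3, 4, 5, 6] the diagonal is [2, 1, 2, 2, 2, 3]. The smallest Laplacian eigenvalue is always 0. The next one, lambda_2 = 0.6972, measures how hard the graph is to disconnect: larger values mean better connectivity. There is one zero in the spectrum, matching the 1 component.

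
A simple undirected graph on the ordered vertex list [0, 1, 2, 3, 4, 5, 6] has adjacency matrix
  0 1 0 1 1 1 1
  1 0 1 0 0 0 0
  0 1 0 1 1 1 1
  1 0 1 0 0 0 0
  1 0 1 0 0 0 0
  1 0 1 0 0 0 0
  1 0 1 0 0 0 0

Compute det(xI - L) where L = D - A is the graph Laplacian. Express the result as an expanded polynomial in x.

Each diagonal entry of L is the vertex degree and each off-diagonal entry is -1 where an edge is present, 0 otherwise; in the order [0, 1, 2, 3, 4, 5, 6] the diagonal is [5, 2, 5, 2, 2, 2, 2]. Computing det(xI - L) by cofactor expansion (or equivalently via sum-over-permutations) gives x^7 - 20x^6 + 155x^5 - 600x^4 + 1240x^3 - 1312x^2 + 560x. The constant term is 0 because L is singular (the all-ones vector lies in its kernel).

x^7 - 20x^6 + 155x^5 - 600x^4 + 1240x^3 - 1312x^2 + 560x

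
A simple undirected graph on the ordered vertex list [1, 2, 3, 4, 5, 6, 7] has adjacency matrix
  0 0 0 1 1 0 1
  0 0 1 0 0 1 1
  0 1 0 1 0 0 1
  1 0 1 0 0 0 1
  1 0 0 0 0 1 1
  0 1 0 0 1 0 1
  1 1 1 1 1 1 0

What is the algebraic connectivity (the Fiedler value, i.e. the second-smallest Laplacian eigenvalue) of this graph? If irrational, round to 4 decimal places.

2

With the vertex order [1, 2, 3, 4, 5, 6, 7], the degrees are [3, 3, 3, 3, 3, 3, 6], giving D = diag(3, 3, 3, 3, 3, 3, 6) and L = D - A. The sorted Laplacian eigenvalues are [0, 2, 2, 4, 4, 5, 7]; the algebraic connectivity is the second entry, 2. By the matrix-tree theorem the graph has (1/7) * product of the nonzero eigenvalues = 320 spanning trees. The eigenvalues sum to 24, which equals trace(L) = 2|E|.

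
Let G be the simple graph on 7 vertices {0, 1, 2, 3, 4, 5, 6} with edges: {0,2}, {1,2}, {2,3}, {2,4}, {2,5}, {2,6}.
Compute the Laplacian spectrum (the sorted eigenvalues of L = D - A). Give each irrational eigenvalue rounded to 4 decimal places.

[0, 1, 1, 1, 1, 1, 7]

With the vertex order [0, 1, 2, 3, 4, 5, 6], the degrees are [1, 1, 6, 1, 1, 1, 1], giving D = diag(1, 1, 6, 1, 1, 1, 1) and L = D - A. Diagonalising L (or applying a numerical eigensolver to the 7x7 matrix) gives the spectrum above. The eigenvalues sum to 12, which equals trace(L) = 2|E|.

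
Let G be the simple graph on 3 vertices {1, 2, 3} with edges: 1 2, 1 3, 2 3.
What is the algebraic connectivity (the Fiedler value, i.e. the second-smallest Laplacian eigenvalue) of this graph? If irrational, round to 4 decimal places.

3

Reading degrees in the order [1, 2, 3] gives [2, 2, 2]; set D = diag(2, 2, 2) and form L = D - A. The sorted Laplacian eigenvalues are [0, 3, 3]; the algebraic connectivity is the second entry, 3. There is one zero in the spectrum, matching the 1 component.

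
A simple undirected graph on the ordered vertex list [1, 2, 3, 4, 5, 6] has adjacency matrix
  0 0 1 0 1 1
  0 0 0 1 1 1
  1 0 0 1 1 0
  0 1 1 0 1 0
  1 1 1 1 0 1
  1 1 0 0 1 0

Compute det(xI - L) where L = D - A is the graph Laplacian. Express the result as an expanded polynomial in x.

With the vertex order [1, 2, 3, 4, 5, 6], the degrees are [3, 3, 3, 3, 5, 3], giving D = diag(3, 3, 3, 3, 5, 3) and L = D - A. Computing det(xI - L) by cofactor expansion (or equivalently via sum-over-permutations) gives x^6 - 20x^5 + 155x^4 - 580x^3 + 1045x^2 - 726x. Since p(0) = det(-L) = 0, x divides p(x). By the matrix-tree theorem the graph has (1/6) * product of the nonzero eigenvalues = 121 spanning trees.

x^6 - 20x^5 + 155x^4 - 580x^3 + 1045x^2 - 726x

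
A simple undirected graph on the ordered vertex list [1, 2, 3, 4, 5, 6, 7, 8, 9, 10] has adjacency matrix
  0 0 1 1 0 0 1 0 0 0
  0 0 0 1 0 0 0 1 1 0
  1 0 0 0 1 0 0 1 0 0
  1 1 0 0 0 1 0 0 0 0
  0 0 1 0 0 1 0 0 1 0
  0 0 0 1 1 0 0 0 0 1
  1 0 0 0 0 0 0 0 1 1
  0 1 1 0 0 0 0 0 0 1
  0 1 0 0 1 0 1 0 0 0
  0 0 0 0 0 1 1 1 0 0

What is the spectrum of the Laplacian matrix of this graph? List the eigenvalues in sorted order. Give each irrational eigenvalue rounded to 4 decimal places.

[0, 2, 2, 2, 2, 2, 5, 5, 5, 5]

Each diagonal entry of L is the vertex degree and each off-diagonal entry is -1 where an edge is present, 0 otherwise; in the order [1, 2, 3, 4, 5, 6, 7, 8, 9, 10] the diagonal is [3, 3, 3, 3, 3, 3, 3, 3, 3, 3]. The multiplicity of 0 as a Laplacian eigenvalue equals the number of connected components. The single zero eigenvalue shows the graph is connected. The largest eigenvalue, 5, is at most the vertex count 10.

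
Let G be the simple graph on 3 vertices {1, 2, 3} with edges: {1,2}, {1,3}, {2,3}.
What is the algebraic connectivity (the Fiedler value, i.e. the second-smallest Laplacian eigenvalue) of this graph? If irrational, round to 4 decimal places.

3

Reading degrees in the order [1, 2, 3] gives [2, 2, 2]; set D = diag(2, 2, 2) and form L = D - A. Computing the eigenvalues of L and sorting gives [0, 3, 3]. The Fiedler value lambda_2 = 3 is strictly positive, so the graph is connected. By the matrix-tree theorem the graph has (1/3) * product of the nonzero eigenvalues = 3 spanning trees.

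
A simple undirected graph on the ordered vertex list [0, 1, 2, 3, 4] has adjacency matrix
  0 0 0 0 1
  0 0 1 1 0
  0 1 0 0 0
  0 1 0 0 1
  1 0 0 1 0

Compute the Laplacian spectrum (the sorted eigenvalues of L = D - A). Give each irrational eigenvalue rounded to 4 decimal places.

[0, 0.3820, 1.3820, 2.6180, 3.6180]

With the vertex order [0, 1, 2, 3, 4], the degrees are [1, 2, 1, 2, 2], giving D = diag(1, 2, 1, 2, 2) and L = D - A. Diagonalising L (or applying a numerical eigensolver to the 5x5 matrix) gives the spectrum above. By the matrix-tree theorem the graph has (1/5) * product of the nonzero eigenvalues = 1 spanning tree. The eigenvalues sum to 8, which equals trace(L) = 2|E|.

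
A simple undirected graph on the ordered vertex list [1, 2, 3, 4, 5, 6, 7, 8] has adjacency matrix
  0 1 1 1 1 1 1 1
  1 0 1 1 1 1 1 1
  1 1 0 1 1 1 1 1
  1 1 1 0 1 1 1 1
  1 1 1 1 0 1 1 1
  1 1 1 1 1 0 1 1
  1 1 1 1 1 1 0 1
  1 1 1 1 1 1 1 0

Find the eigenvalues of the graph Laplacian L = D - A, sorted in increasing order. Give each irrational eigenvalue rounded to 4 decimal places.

[0, 8, 8, 8, 8, 8, 8, 8]

With the vertex order [1, 2, 3, 4, 5, 6, 7, 8], the degrees are [7, 7, 7, 7, 7, 7, 7, 7], giving D = diag(7, 7, 7, 7, 7, 7, 7, 7) and L = D - A. The multiplicity of 0 as a Laplacian eigenvalue equals the number of connected components. There is one zero in the spectrum, matching the 1 component. By the matrix-tree theorem the graph has (1/8) * product of the nonzero eigenvalues = 262144 spanning trees.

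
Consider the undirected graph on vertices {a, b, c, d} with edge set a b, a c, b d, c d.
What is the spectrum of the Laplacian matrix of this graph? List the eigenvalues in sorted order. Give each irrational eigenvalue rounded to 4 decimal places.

[0, 2, 2, 4]

With the vertex order [a, b, c, d], the degrees are [2, 2, 2, 2], giving D = diag(2, 2, 2, 2) and L = D - A. The multiplicity of 0 as a Laplacian eigenvalue equals the number of connected components.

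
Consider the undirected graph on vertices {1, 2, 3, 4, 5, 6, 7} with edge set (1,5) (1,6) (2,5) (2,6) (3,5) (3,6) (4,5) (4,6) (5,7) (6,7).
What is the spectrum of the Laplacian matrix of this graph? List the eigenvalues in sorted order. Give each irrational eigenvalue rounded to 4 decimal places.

[0, 2, 2, 2, 2, 5, 7]

Each diagonal entry of L is the vertex degree and each off-diagonal entry is -1 where an edge is present, 0 otherwise; in the order [1, 2, 3, 4, 5, 6, 7] the diagonal is [2, 2, 2, 2, 5, 5, 2]. The multiplicity of 0 as a Laplacian eigenvalue equals the number of connected components. The single zero eigenvalue shows the graph is connected. The largest eigenvalue, 7, is at most the vertex count 7.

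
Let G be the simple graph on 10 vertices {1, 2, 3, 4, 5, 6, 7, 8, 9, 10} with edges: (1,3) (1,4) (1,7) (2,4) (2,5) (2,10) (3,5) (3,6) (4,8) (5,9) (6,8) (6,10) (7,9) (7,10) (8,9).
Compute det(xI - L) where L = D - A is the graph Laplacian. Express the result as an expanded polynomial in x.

x^10 - 30x^9 + 390x^8 - 2880x^7 + 13305x^6 - 39882x^5 + 77640x^4 - 94800x^3 + 66000x^2 - 20000x

With the vertex order [1, 2, 3, 4, 5, 6, 7, 8, 9, 10], the degrees are [3, 3, 3, 3, 3, 3, 3, 3, 3, 3], giving D = diag(3, 3, 3, 3, 3, 3, 3, 3, 3, 3) and L = D - A. The eigenvalues of L are [0, 2, 2, 2, 2, 2, 5, 5, 5, 5]; the characteristic polynomial is the product of (x - lambda_i), which multiplies out to x^10 - 30x^9 + 390x^8 - 2880x^7 + 13305x^6 - 39882x^5 + 77640x^4 - 94800x^3 + 66000x^2 - 20000x. The constant term is 0 because L is singular (the all-ones vector lies in its kernel).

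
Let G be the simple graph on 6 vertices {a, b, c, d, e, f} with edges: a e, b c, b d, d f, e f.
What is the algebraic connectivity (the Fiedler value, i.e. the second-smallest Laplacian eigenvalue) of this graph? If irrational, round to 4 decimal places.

0.2679

Reading degrees in the order [a, b, c, d, e, f] gives [1, 2, 1, 2, 2, 2]; set D = diag(1, 2, 1, 2, 2, 2) and form L = D - A. Computing the eigenvalues of L and sorting gives [0, 0.2679, 1, 2, 3, 3.7321]. The Fiedler value lambda_2 = 0.2679 is strictly positive, so the graph is connected. There is one zero in the spectrum, matching the 1 component. The eigenvalues sum to 10, which equals trace(L) = 2|E|.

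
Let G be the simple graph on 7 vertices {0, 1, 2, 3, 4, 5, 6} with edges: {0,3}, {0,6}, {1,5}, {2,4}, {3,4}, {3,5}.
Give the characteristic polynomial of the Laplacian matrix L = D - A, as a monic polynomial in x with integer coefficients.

Each diagonal entry of L is the vertex degree and each off-diagonal entry is -1 where an edge is present, 0 otherwise; in the order [0, 1, 2, 3, 4, 5, 6] the diagonal is [2, 1, 1, 3, 2, 2, 1]. L has integer entries, so p(x) = det(xI - L) has integer coefficients. Expanding the determinant yields x^7 - 12x^6 + 54x^5 - 114x^4 + 114x^3 - 48x^2 + 7x. The coefficient of x^6 equals -trace(L) = -12, matching the sum of degrees. By the matrix-tree theorem the graph has (1/7) * product of the nonzero eigenvalues = 1 spanning tree.

x^7 - 12x^6 + 54x^5 - 114x^4 + 114x^3 - 48x^2 + 7x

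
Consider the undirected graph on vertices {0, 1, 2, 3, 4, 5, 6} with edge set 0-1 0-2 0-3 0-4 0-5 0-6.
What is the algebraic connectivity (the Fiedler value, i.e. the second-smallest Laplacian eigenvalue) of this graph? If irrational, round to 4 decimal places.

With the vertex order [0, 1, 2, 3, 4, 5, 6], the degrees are [6, 1, 1, 1, 1, 1, 1], giving D = diag(6, 1, 1, 1, 1, 1, 1) and L = D - A. The sorted Laplacian eigenvalues are [0, 1, 1, 1, 1, 1, 7]; the algebraic connectivity is the second entry, 1. The largest eigenvalue, 7, is at most the vertex count 7.

1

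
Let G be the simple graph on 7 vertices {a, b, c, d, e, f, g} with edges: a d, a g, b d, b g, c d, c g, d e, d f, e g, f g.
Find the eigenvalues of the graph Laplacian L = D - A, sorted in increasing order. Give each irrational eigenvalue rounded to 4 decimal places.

[0, 2, 2, 2, 2, 5, 7]

Reading degrees in the order [a, b, c, d, e, f, g] gives [2, 2, 2, 5, 2, 2, 5]; set D = diag(2, 2, 2, 5, 2, 2, 5) and form L = D - A. Diagonalising L (or applying a numerical eigensolver to the 7x7 matrix) gives the spectrum above.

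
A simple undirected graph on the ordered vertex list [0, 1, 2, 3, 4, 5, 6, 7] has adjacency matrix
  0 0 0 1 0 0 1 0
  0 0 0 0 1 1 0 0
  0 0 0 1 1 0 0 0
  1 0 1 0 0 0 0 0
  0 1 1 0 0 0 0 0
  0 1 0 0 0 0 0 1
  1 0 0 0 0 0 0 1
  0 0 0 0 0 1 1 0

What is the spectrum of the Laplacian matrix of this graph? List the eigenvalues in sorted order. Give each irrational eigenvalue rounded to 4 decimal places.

Each diagonal entry of L is the vertex degree and each off-diagonal entry is -1 where an edge is present, 0 otherwise; in the order [0, 1, 2, 3, 4, 5, 6, 7] the diagonal is [2, 2, 2, 2, 2, 2, 2, 2]. Since every row of L sums to 0, the all-ones vector is in the kernel and 0 is an eigenvalue. The single zero eigenvalue shows the graph is connected. The eigenvalues sum to 16, which equals trace(L) = 2|E|.

[0, 0.5858, 0.5858, 2, 2, 3.4142, 3.4142, 4]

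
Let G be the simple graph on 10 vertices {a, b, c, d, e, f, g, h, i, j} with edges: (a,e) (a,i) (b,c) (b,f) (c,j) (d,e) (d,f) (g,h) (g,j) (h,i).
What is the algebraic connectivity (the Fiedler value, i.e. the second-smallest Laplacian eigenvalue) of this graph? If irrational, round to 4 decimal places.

Each diagonal entry of L is the vertex degree and each off-diagonal entry is -1 where an edge is present, 0 otherwise; in the order [a, b, c, d, e, f, g, h, i, j] the diagonal is [2, 2, 2, 2, 2, 2, 2, 2, 2, 2]. The sorted Laplacian eigenvalues are [0, 0.3820, 0.3820, 1.3820, 1.3820, 2.6180, 2.6180, 3.6180, 3.6180, 4]; the algebraic connectivity is the second entry, 0.3820. There is one zero in the spectrum, matching the 1 component. By the matrix-tree theorem the graph has (1/10) * product of the nonzero eigenvalues = 10 spanning trees.

0.3820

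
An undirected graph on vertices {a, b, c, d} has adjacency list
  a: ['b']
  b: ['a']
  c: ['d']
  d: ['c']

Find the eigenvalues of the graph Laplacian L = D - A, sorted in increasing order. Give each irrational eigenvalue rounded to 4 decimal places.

Each diagonal entry of L is the vertex degree and each off-diagonal entry is -1 where an edge is present, 0 otherwise; in the order [a, b, c, d] the diagonal is [1, 1, 1, 1]. Since every row of L sums to 0, the all-ones vector is in the kernel and 0 is an eigenvalue. The 2 zero eigenvalues correspond to the 2 connected components. The eigenvalues sum to 4, which equals trace(L) = 2|E|. There are 2 zeros in the spectrum, matching the 2 components.

[0, 0, 2, 2]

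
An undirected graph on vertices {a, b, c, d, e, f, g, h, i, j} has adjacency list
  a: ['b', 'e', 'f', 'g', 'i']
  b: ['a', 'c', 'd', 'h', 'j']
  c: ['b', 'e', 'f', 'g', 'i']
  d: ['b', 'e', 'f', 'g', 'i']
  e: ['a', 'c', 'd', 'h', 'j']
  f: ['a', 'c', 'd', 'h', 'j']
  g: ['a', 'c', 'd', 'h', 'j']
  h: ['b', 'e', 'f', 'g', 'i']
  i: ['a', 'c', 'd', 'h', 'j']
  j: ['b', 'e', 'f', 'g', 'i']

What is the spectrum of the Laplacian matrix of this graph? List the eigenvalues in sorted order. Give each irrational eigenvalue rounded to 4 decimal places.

[0, 5, 5, 5, 5, 5, 5, 5, 5, 10]

Each diagonal entry of L is the vertex degree and each off-diagonal entry is -1 where an edge is present, 0 otherwise; in the order [a, b, c, d, e, f, g, h, i, j] the diagonal is [5, 5, 5, 5, 5, 5, 5, 5, 5, 5]. Since every row of L sums to 0, the all-ones vector is in the kernel and 0 is an eigenvalue. The largest eigenvalue, 10, is at most the vertex count 10.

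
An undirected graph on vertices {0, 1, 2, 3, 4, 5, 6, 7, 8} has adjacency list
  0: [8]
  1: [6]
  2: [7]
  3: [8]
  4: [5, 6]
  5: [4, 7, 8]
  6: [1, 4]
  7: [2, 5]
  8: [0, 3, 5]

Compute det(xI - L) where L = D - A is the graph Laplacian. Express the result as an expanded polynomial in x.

Reading degrees in the order [0, 1, 2, 3, 4, 5, 6, 7, 8] gives [1, 1, 1, 1, 2, 3, 2, 2, 3]; set D = diag(1, 1, 1, 1, 2, 3, 2, 2, 3) and form L = D - A. L has integer entries, so p(x) = det(xI - L) has integer coefficients. Expanding the determinant yields x^9 - 16x^8 + 103x^7 - 344x^6 + 641x^5 - 668x^4 + 370x^3 - 96x^2 + 9x. The constant term is 0 because L is singular (the all-ones vector lies in its kernel). The largest eigenvalue, 4.7049, is at most the vertex count 9. By the matrix-tree theorem the graph has (1/9) * product of the nonzero eigenvalues = 1 spanning tree.

x^9 - 16x^8 + 103x^7 - 344x^6 + 641x^5 - 668x^4 + 370x^3 - 96x^2 + 9x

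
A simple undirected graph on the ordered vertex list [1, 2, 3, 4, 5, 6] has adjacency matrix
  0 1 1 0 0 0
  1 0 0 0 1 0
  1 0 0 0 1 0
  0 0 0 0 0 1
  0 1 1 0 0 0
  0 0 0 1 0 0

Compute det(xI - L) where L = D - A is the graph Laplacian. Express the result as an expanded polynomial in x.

x^6 - 10x^5 + 36x^4 - 56x^3 + 32x^2

Each diagonal entry of L is the vertex degree and each off-diagonal entry is -1 where an edge is present, 0 otherwise; in the order [1, 2, 3, 4, 5, 6] the diagonal is [2, 2, 2, 1, 2, 1]. Computing det(xI - L) by cofactor expansion (or equivalently via sum-over-permutations) gives x^6 - 10x^5 + 36x^4 - 56x^3 + 32x^2. The coefficient of x^5 equals -trace(L) = -10, matching the sum of degrees. There are 2 zeros in the spectrum, matching the 2 components.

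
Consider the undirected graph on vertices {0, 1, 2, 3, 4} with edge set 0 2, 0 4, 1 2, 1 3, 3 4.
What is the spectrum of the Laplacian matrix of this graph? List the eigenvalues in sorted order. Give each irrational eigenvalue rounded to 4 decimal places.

Reading degrees in the order [0, 1, 2, 3, 4] gives [2, 2, 2, 2, 2]; set D = diag(2, 2, 2, 2, 2) and form L = D - A. L is symmetric positive semidefinite, so every eigenvalue is real and nonnegative. The largest eigenvalue, 3.6180, is at most the vertex count 5.

[0, 1.3820, 1.3820, 3.6180, 3.6180]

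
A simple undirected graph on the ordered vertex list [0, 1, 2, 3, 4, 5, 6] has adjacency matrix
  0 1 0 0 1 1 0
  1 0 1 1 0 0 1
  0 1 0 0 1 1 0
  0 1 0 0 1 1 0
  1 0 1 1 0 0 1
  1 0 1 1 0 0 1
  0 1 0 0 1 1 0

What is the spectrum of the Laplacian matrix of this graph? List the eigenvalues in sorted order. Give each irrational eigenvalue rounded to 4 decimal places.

With the vertex order [0, 1, 2, 3, 4, 5, 6], the degrees are [3, 4, 3, 3, 4, 4, 3], giving D = diag(3, 4, 3, 3, 4, 4, 3) and L = D - A. L is symmetric positive semidefinite, so every eigenvalue is real and nonnegative. By the matrix-tree theorem the graph has (1/7) * product of the nonzero eigenvalues = 432 spanning trees.

[0, 3, 3, 3, 4, 4, 7]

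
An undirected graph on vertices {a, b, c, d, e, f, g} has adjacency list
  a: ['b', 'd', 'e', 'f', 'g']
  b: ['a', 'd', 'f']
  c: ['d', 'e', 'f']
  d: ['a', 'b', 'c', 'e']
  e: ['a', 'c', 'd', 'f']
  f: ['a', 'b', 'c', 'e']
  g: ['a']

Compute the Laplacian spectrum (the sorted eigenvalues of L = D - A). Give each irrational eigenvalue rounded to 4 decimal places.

Each diagonal entry of L is the vertex degree and each off-diagonal entry is -1 where an edge is present, 0 otherwise; in the order [a, b, c, d, e, f, g] the diagonal is [5, 3, 3, 4, 4, 4, 1]. The multiplicity of 0 as a Laplacian eigenvalue equals the number of connected components. There is one zero in the spectrum, matching the 1 component. The largest eigenvalue, 6.3530, is at most the vertex count 7.

[0, 0.9422, 2.6646, 4, 4.2300, 5.8103, 6.3530]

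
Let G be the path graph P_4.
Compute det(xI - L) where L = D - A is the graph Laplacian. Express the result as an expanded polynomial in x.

x^4 - 6x^3 + 10x^2 - 4x

The graph has 4 vertices and degree multiset [2, 2, 1, 1]; D is the diagonal matrix of degrees and L = D - A. L has integer entries, so p(x) = det(xI - L) has integer coefficients. Expanding the determinant yields x^4 - 6x^3 + 10x^2 - 4x. The constant term is 0 because L is singular (the all-ones vector lies in its kernel). The eigenvalues sum to 6, which equals trace(L) = 2|E|.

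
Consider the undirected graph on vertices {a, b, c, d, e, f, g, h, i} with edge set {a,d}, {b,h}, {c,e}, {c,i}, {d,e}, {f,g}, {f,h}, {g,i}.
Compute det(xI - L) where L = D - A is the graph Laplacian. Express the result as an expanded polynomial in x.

x^9 - 16x^8 + 105x^7 - 364x^6 + 715x^5 - 792x^4 + 462x^3 - 120x^2 + 9x

With the vertex order [a, b, c, d, e, f, g, h, i], the degrees are [1, 1, 2, 2, 2, 2, 2, 2, 2], giving D = diag(1, 1, 2, 2, 2, 2, 2, 2, 2) and L = D - A. L has integer entries, so p(x) = det(xI - L) has integer coefficients. Expanding the determinant yields x^9 - 16x^8 + 105x^7 - 364x^6 + 715x^5 - 792x^4 + 462x^3 - 120x^2 + 9x. Since p(0) = det(-L) = 0, x divides p(x). The eigenvalues sum to 16, which equals trace(L) = 2|E|.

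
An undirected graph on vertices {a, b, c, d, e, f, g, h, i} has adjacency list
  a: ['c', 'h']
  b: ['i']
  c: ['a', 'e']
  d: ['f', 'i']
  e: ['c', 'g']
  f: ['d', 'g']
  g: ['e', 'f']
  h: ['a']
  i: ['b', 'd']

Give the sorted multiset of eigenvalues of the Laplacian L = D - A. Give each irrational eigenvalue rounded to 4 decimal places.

With the vertex order [a, b, c, d, e, f, g, h, i], the degrees are [2, 1, 2, 2, 2, 2, 2, 1, 2], giving D = diag(2, 1, 2, 2, 2, 2, 2, 1, 2) and L = D - A. The multiplicity of 0 as a Laplacian eigenvalue equals the number of connected components. The single zero eigenvalue shows the graph is connected.

[0, 0.1206, 0.4679, 1, 1.6527, 2.3473, 3, 3.5321, 3.8794]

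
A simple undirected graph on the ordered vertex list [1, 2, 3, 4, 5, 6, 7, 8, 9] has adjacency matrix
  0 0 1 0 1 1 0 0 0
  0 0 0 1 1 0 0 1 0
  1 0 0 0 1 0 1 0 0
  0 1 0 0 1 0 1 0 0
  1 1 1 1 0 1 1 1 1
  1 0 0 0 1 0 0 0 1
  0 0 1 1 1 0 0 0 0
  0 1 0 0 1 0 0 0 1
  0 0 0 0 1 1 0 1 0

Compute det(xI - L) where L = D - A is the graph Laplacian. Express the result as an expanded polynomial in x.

Each diagonal entry of L is the vertex degree and each off-diagonal entry is -1 where an edge is present, 0 otherwise; in the order [1, 2, 3, 4, 5, 6, 7, 8, 9] the diagonal is [3, 3, 3, 3, 8, 3, 3, 3, 3]. Computing det(xI - L) by cofactor expansion (or equivalently via sum-over-permutations) gives x^9 - 32x^8 + 428x^7 - 3136x^6 + 13786x^5 - 37232x^4 + 60276x^3 - 53424x^2 + 19845x. The coefficient of x^8 equals -trace(L) = -32, matching the sum of degrees. There is one zero in the spectrum, matching the 1 component. The eigenvalues sum to 32, which equals trace(L) = 2|E|.

x^9 - 32x^8 + 428x^7 - 3136x^6 + 13786x^5 - 37232x^4 + 60276x^3 - 53424x^2 + 19845x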